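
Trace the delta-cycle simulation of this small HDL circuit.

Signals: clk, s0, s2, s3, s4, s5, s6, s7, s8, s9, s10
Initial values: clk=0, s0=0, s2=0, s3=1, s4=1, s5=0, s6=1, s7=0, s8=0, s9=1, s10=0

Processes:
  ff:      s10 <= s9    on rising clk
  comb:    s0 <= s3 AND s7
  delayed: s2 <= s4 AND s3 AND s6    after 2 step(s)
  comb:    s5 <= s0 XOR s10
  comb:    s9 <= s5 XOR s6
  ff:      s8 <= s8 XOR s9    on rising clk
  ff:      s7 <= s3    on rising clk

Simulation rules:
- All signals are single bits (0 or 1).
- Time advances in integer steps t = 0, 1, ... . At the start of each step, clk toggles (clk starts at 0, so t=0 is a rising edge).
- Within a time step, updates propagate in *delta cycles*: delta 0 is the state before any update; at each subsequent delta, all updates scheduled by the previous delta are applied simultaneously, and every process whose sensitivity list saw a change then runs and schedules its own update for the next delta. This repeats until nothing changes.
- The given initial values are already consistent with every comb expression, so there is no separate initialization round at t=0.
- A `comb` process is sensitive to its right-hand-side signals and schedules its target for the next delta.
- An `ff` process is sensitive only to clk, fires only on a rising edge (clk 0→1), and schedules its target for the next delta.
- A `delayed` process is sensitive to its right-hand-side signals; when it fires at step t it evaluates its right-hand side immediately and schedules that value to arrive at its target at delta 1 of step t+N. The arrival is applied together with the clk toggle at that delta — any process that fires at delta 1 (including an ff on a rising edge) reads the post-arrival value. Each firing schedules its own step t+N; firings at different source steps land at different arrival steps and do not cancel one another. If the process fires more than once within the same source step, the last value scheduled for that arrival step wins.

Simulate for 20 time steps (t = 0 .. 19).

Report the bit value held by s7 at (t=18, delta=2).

t=0 Δ0: s6=1 s4=1 s5=0 s10=0 s0=0 s3=1 s9=1 s7=0 clk=0 s8=0 s2=0
  Δ1: clk:0→1
  Δ2: s10:0→1, s7:0→1, s8:0→1
  Δ3: s5:0→1, s0:0→1
  Δ4: s5:1→0, s9:1→0
  Δ5: s9:0→1
  (5Δ to stable)
t=1 Δ0: s6=1 s4=1 s5=0 s10=1 s0=1 s3=1 s9=1 s7=1 clk=1 s8=1 s2=0
  Δ1: clk:1→0
  (1Δ to stable)
t=2 Δ0: s6=1 s4=1 s5=0 s10=1 s0=1 s3=1 s9=1 s7=1 clk=0 s8=1 s2=0
  Δ1: clk:0→1
  Δ2: s8:1→0
  (2Δ to stable)
t=3 Δ0: s6=1 s4=1 s5=0 s10=1 s0=1 s3=1 s9=1 s7=1 clk=1 s8=0 s2=0
  Δ1: clk:1→0
  (1Δ to stable)
t=4 Δ0: s6=1 s4=1 s5=0 s10=1 s0=1 s3=1 s9=1 s7=1 clk=0 s8=0 s2=0
  Δ1: clk:0→1
  Δ2: s8:0→1
  (2Δ to stable)
t=5 Δ0: s6=1 s4=1 s5=0 s10=1 s0=1 s3=1 s9=1 s7=1 clk=1 s8=1 s2=0
  Δ1: clk:1→0
  (1Δ to stable)
t=6 Δ0: s6=1 s4=1 s5=0 s10=1 s0=1 s3=1 s9=1 s7=1 clk=0 s8=1 s2=0
  Δ1: clk:0→1
  Δ2: s8:1→0
  (2Δ to stable)
t=7 Δ0: s6=1 s4=1 s5=0 s10=1 s0=1 s3=1 s9=1 s7=1 clk=1 s8=0 s2=0
  Δ1: clk:1→0
  (1Δ to stable)
t=8 Δ0: s6=1 s4=1 s5=0 s10=1 s0=1 s3=1 s9=1 s7=1 clk=0 s8=0 s2=0
  Δ1: clk:0→1
  Δ2: s8:0→1
  (2Δ to stable)
t=9 Δ0: s6=1 s4=1 s5=0 s10=1 s0=1 s3=1 s9=1 s7=1 clk=1 s8=1 s2=0
  Δ1: clk:1→0
  (1Δ to stable)
t=10 Δ0: s6=1 s4=1 s5=0 s10=1 s0=1 s3=1 s9=1 s7=1 clk=0 s8=1 s2=0
  Δ1: clk:0→1
  Δ2: s8:1→0
  (2Δ to stable)
t=11 Δ0: s6=1 s4=1 s5=0 s10=1 s0=1 s3=1 s9=1 s7=1 clk=1 s8=0 s2=0
  Δ1: clk:1→0
  (1Δ to stable)
t=12 Δ0: s6=1 s4=1 s5=0 s10=1 s0=1 s3=1 s9=1 s7=1 clk=0 s8=0 s2=0
  Δ1: clk:0→1
  Δ2: s8:0→1
  (2Δ to stable)
t=13 Δ0: s6=1 s4=1 s5=0 s10=1 s0=1 s3=1 s9=1 s7=1 clk=1 s8=1 s2=0
  Δ1: clk:1→0
  (1Δ to stable)
t=14 Δ0: s6=1 s4=1 s5=0 s10=1 s0=1 s3=1 s9=1 s7=1 clk=0 s8=1 s2=0
  Δ1: clk:0→1
  Δ2: s8:1→0
  (2Δ to stable)
t=15 Δ0: s6=1 s4=1 s5=0 s10=1 s0=1 s3=1 s9=1 s7=1 clk=1 s8=0 s2=0
  Δ1: clk:1→0
  (1Δ to stable)
t=16 Δ0: s6=1 s4=1 s5=0 s10=1 s0=1 s3=1 s9=1 s7=1 clk=0 s8=0 s2=0
  Δ1: clk:0→1
  Δ2: s8:0→1
  (2Δ to stable)
t=17 Δ0: s6=1 s4=1 s5=0 s10=1 s0=1 s3=1 s9=1 s7=1 clk=1 s8=1 s2=0
  Δ1: clk:1→0
  (1Δ to stable)
t=18 Δ0: s6=1 s4=1 s5=0 s10=1 s0=1 s3=1 s9=1 s7=1 clk=0 s8=1 s2=0
  Δ1: clk:0→1
  Δ2: s8:1→0
  (2Δ to stable)
t=19 Δ0: s6=1 s4=1 s5=0 s10=1 s0=1 s3=1 s9=1 s7=1 clk=1 s8=0 s2=0
  Δ1: clk:1→0
  (1Δ to stable)

1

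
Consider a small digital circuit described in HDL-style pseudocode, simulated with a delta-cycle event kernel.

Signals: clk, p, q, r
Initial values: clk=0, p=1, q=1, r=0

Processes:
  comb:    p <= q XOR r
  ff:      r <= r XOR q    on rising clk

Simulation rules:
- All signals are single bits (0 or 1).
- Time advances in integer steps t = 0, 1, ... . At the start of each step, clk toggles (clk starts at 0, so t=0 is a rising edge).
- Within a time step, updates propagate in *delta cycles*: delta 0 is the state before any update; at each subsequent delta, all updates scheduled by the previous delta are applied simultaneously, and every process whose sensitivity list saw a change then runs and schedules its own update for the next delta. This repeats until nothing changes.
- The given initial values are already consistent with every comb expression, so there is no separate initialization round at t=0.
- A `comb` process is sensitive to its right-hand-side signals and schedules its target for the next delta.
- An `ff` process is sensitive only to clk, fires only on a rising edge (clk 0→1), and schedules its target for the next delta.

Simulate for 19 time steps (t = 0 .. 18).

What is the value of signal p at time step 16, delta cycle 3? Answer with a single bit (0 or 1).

[bits: q,p,r,clk]
t=0: Δ0=1100 Δ1=1101 Δ2=1111 Δ3=1011 | 3Δ
t=1: Δ0=1011 Δ1=1010 | 1Δ
t=2: Δ0=1010 Δ1=1011 Δ2=1001 Δ3=1101 | 3Δ
t=3: Δ0=1101 Δ1=1100 | 1Δ
t=4: Δ0=1100 Δ1=1101 Δ2=1111 Δ3=1011 | 3Δ
t=5: Δ0=1011 Δ1=1010 | 1Δ
t=6: Δ0=1010 Δ1=1011 Δ2=1001 Δ3=1101 | 3Δ
t=7: Δ0=1101 Δ1=1100 | 1Δ
t=8: Δ0=1100 Δ1=1101 Δ2=1111 Δ3=1011 | 3Δ
t=9: Δ0=1011 Δ1=1010 | 1Δ
t=10: Δ0=1010 Δ1=1011 Δ2=1001 Δ3=1101 | 3Δ
t=11: Δ0=1101 Δ1=1100 | 1Δ
t=12: Δ0=1100 Δ1=1101 Δ2=1111 Δ3=1011 | 3Δ
t=13: Δ0=1011 Δ1=1010 | 1Δ
t=14: Δ0=1010 Δ1=1011 Δ2=1001 Δ3=1101 | 3Δ
t=15: Δ0=1101 Δ1=1100 | 1Δ
t=16: Δ0=1100 Δ1=1101 Δ2=1111 Δ3=1011 | 3Δ
t=17: Δ0=1011 Δ1=1010 | 1Δ
t=18: Δ0=1010 Δ1=1011 Δ2=1001 Δ3=1101 | 3Δ

0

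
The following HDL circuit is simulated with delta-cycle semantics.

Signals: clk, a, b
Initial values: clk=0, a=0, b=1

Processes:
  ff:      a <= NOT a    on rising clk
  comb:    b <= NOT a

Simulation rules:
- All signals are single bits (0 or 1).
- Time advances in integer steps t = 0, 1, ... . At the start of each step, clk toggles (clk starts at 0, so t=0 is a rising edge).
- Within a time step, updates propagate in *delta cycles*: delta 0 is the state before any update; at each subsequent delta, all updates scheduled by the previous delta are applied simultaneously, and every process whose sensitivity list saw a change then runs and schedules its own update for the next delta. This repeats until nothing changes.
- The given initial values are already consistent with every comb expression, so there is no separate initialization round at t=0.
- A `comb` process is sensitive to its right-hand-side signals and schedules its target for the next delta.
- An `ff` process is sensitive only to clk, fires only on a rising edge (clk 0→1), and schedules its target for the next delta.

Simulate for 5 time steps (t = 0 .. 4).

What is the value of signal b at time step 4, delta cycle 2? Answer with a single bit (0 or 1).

1

t0.Δ0 b=1 clk=0 a=0
t0.Δ1 b=1 clk=1 a=0
t0.Δ2 b=1 clk=1 a=1
t0.Δ3 b=0 clk=1 a=1
t1.Δ0 b=0 clk=1 a=1
t1.Δ1 b=0 clk=0 a=1
t2.Δ0 b=0 clk=0 a=1
t2.Δ1 b=0 clk=1 a=1
t2.Δ2 b=0 clk=1 a=0
t2.Δ3 b=1 clk=1 a=0
t3.Δ0 b=1 clk=1 a=0
t3.Δ1 b=1 clk=0 a=0
t4.Δ0 b=1 clk=0 a=0
t4.Δ1 b=1 clk=1 a=0
t4.Δ2 b=1 clk=1 a=1
t4.Δ3 b=0 clk=1 a=1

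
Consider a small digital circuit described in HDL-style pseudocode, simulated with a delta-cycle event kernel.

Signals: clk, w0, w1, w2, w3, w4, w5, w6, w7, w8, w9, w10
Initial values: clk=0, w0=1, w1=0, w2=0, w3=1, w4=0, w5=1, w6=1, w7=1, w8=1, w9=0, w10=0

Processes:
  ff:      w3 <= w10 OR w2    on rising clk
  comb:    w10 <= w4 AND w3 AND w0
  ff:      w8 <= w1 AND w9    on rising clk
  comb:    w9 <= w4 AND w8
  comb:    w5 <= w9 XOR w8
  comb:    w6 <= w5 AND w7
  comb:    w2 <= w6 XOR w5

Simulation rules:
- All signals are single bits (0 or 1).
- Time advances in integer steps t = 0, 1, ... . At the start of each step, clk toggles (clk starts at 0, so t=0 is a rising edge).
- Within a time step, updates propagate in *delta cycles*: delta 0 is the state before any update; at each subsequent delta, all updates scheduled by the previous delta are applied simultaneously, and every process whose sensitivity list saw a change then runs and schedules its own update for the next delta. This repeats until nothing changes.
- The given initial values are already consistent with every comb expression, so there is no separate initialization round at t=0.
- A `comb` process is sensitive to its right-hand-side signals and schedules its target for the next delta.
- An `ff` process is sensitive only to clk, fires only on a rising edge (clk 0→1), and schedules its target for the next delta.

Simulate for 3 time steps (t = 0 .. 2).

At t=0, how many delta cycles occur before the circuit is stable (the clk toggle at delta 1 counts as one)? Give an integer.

t=0 Δ0: w7=1 w2=0 w1=0 w5=1 clk=0 w9=0 w10=0 w6=1 w0=1 w3=1 w8=1 w4=0
  Δ1: clk:0→1
  Δ2: w3:1→0, w8:1→0
  Δ3: w5:1→0
  Δ4: w2:0→1, w6:1→0
  Δ5: w2:1→0
  (5Δ to stable)
t=1 Δ0: w7=1 w2=0 w1=0 w5=0 clk=1 w9=0 w10=0 w6=0 w0=1 w3=0 w8=0 w4=0
  Δ1: clk:1→0
  (1Δ to stable)
t=2 Δ0: w7=1 w2=0 w1=0 w5=0 clk=0 w9=0 w10=0 w6=0 w0=1 w3=0 w8=0 w4=0
  Δ1: clk:0→1
  (1Δ to stable)

5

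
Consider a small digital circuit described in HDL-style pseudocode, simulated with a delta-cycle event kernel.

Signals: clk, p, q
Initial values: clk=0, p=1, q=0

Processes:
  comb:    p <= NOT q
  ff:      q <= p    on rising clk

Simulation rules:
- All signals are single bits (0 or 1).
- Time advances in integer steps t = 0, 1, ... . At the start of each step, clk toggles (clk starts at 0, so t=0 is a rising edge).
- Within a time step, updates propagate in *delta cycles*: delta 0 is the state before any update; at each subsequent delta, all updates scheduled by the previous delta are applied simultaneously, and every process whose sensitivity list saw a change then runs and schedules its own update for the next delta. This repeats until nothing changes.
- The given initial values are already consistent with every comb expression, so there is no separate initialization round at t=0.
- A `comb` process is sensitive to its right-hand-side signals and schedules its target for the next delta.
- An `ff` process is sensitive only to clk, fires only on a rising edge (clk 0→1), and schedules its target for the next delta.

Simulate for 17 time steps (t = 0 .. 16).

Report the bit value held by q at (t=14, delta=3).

0

t0.Δ0 clk=0 q=0 p=1
t0.Δ1 clk=1 q=0 p=1
t0.Δ2 clk=1 q=1 p=1
t0.Δ3 clk=1 q=1 p=0
t1.Δ0 clk=1 q=1 p=0
t1.Δ1 clk=0 q=1 p=0
t2.Δ0 clk=0 q=1 p=0
t2.Δ1 clk=1 q=1 p=0
t2.Δ2 clk=1 q=0 p=0
t2.Δ3 clk=1 q=0 p=1
t3.Δ0 clk=1 q=0 p=1
t3.Δ1 clk=0 q=0 p=1
t4.Δ0 clk=0 q=0 p=1
t4.Δ1 clk=1 q=0 p=1
t4.Δ2 clk=1 q=1 p=1
t4.Δ3 clk=1 q=1 p=0
t5.Δ0 clk=1 q=1 p=0
t5.Δ1 clk=0 q=1 p=0
t6.Δ0 clk=0 q=1 p=0
t6.Δ1 clk=1 q=1 p=0
t6.Δ2 clk=1 q=0 p=0
t6.Δ3 clk=1 q=0 p=1
t7.Δ0 clk=1 q=0 p=1
t7.Δ1 clk=0 q=0 p=1
t8.Δ0 clk=0 q=0 p=1
t8.Δ1 clk=1 q=0 p=1
t8.Δ2 clk=1 q=1 p=1
t8.Δ3 clk=1 q=1 p=0
t9.Δ0 clk=1 q=1 p=0
t9.Δ1 clk=0 q=1 p=0
t10.Δ0 clk=0 q=1 p=0
t10.Δ1 clk=1 q=1 p=0
t10.Δ2 clk=1 q=0 p=0
t10.Δ3 clk=1 q=0 p=1
t11.Δ0 clk=1 q=0 p=1
t11.Δ1 clk=0 q=0 p=1
t12.Δ0 clk=0 q=0 p=1
t12.Δ1 clk=1 q=0 p=1
t12.Δ2 clk=1 q=1 p=1
t12.Δ3 clk=1 q=1 p=0
t13.Δ0 clk=1 q=1 p=0
t13.Δ1 clk=0 q=1 p=0
t14.Δ0 clk=0 q=1 p=0
t14.Δ1 clk=1 q=1 p=0
t14.Δ2 clk=1 q=0 p=0
t14.Δ3 clk=1 q=0 p=1
t15.Δ0 clk=1 q=0 p=1
t15.Δ1 clk=0 q=0 p=1
t16.Δ0 clk=0 q=0 p=1
t16.Δ1 clk=1 q=0 p=1
t16.Δ2 clk=1 q=1 p=1
t16.Δ3 clk=1 q=1 p=0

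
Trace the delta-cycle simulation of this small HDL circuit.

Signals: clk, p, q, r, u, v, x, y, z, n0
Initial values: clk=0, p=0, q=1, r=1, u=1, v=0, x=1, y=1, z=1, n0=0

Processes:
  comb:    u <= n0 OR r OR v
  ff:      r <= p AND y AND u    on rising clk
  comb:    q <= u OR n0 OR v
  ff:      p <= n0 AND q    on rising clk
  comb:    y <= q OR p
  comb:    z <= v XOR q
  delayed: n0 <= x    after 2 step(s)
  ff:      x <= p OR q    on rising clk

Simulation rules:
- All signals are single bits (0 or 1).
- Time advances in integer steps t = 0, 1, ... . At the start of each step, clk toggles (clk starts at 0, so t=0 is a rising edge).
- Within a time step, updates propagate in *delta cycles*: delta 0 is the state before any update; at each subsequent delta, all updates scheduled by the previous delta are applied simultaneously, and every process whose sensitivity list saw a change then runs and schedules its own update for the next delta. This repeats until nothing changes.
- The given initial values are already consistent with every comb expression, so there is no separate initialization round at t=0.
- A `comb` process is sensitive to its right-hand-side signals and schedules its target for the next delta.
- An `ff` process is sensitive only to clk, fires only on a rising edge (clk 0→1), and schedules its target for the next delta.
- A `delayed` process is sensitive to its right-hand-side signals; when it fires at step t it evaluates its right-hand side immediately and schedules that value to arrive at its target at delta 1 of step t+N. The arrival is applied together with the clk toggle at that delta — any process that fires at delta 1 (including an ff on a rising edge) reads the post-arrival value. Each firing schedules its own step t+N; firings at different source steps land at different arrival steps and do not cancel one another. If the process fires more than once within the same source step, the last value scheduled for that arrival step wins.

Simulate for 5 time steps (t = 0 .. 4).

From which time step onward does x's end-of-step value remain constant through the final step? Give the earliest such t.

2

t0.Δ0 x=1 n0=0 u=1 z=1 q=1 r=1 y=1 p=0 clk=0 v=0
t0.Δ1 x=1 n0=0 u=1 z=1 q=1 r=1 y=1 p=0 clk=1 v=0
t0.Δ2 x=1 n0=0 u=1 z=1 q=1 r=0 y=1 p=0 clk=1 v=0
t0.Δ3 x=1 n0=0 u=0 z=1 q=1 r=0 y=1 p=0 clk=1 v=0
t0.Δ4 x=1 n0=0 u=0 z=1 q=0 r=0 y=1 p=0 clk=1 v=0
t0.Δ5 x=1 n0=0 u=0 z=0 q=0 r=0 y=0 p=0 clk=1 v=0
t1.Δ0 x=1 n0=0 u=0 z=0 q=0 r=0 y=0 p=0 clk=1 v=0
t1.Δ1 x=1 n0=0 u=0 z=0 q=0 r=0 y=0 p=0 clk=0 v=0
t2.Δ0 x=1 n0=0 u=0 z=0 q=0 r=0 y=0 p=0 clk=0 v=0
t2.Δ1 x=1 n0=0 u=0 z=0 q=0 r=0 y=0 p=0 clk=1 v=0
t2.Δ2 x=0 n0=0 u=0 z=0 q=0 r=0 y=0 p=0 clk=1 v=0
t3.Δ0 x=0 n0=0 u=0 z=0 q=0 r=0 y=0 p=0 clk=1 v=0
t3.Δ1 x=0 n0=0 u=0 z=0 q=0 r=0 y=0 p=0 clk=0 v=0
t4.Δ0 x=0 n0=0 u=0 z=0 q=0 r=0 y=0 p=0 clk=0 v=0
t4.Δ1 x=0 n0=0 u=0 z=0 q=0 r=0 y=0 p=0 clk=1 v=0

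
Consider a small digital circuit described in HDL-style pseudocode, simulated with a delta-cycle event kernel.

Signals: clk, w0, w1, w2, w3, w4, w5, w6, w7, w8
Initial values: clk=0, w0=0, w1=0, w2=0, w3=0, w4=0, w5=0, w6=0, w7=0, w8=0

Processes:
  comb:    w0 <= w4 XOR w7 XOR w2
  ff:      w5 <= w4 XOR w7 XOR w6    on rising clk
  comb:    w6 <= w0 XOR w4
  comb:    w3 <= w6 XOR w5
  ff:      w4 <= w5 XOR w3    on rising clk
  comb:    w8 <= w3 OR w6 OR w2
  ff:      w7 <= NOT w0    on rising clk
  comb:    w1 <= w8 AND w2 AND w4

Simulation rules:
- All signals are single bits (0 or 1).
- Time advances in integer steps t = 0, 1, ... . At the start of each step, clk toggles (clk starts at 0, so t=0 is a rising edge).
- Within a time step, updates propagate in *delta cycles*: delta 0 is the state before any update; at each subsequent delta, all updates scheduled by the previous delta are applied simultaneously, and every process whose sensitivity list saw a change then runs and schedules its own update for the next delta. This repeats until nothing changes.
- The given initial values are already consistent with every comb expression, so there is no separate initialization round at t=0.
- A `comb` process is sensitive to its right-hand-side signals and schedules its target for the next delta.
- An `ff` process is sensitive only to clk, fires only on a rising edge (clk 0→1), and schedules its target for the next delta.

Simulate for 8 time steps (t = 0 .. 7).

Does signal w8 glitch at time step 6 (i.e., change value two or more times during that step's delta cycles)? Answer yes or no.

yes

t0.Δ0 w5=0 w3=0 w8=0 w4=0 w6=0 w7=0 w0=0 clk=0 w2=0 w1=0
t0.Δ1 w5=0 w3=0 w8=0 w4=0 w6=0 w7=0 w0=0 clk=1 w2=0 w1=0
t0.Δ2 w5=0 w3=0 w8=0 w4=0 w6=0 w7=1 w0=0 clk=1 w2=0 w1=0
t0.Δ3 w5=0 w3=0 w8=0 w4=0 w6=0 w7=1 w0=1 clk=1 w2=0 w1=0
t0.Δ4 w5=0 w3=0 w8=0 w4=0 w6=1 w7=1 w0=1 clk=1 w2=0 w1=0
t0.Δ5 w5=0 w3=1 w8=1 w4=0 w6=1 w7=1 w0=1 clk=1 w2=0 w1=0
t1.Δ0 w5=0 w3=1 w8=1 w4=0 w6=1 w7=1 w0=1 clk=1 w2=0 w1=0
t1.Δ1 w5=0 w3=1 w8=1 w4=0 w6=1 w7=1 w0=1 clk=0 w2=0 w1=0
t2.Δ0 w5=0 w3=1 w8=1 w4=0 w6=1 w7=1 w0=1 clk=0 w2=0 w1=0
t2.Δ1 w5=0 w3=1 w8=1 w4=0 w6=1 w7=1 w0=1 clk=1 w2=0 w1=0
t2.Δ2 w5=0 w3=1 w8=1 w4=1 w6=1 w7=0 w0=1 clk=1 w2=0 w1=0
t2.Δ3 w5=0 w3=1 w8=1 w4=1 w6=0 w7=0 w0=1 clk=1 w2=0 w1=0
t2.Δ4 w5=0 w3=0 w8=1 w4=1 w6=0 w7=0 w0=1 clk=1 w2=0 w1=0
t2.Δ5 w5=0 w3=0 w8=0 w4=1 w6=0 w7=0 w0=1 clk=1 w2=0 w1=0
t3.Δ0 w5=0 w3=0 w8=0 w4=1 w6=0 w7=0 w0=1 clk=1 w2=0 w1=0
t3.Δ1 w5=0 w3=0 w8=0 w4=1 w6=0 w7=0 w0=1 clk=0 w2=0 w1=0
t4.Δ0 w5=0 w3=0 w8=0 w4=1 w6=0 w7=0 w0=1 clk=0 w2=0 w1=0
t4.Δ1 w5=0 w3=0 w8=0 w4=1 w6=0 w7=0 w0=1 clk=1 w2=0 w1=0
t4.Δ2 w5=1 w3=0 w8=0 w4=0 w6=0 w7=0 w0=1 clk=1 w2=0 w1=0
t4.Δ3 w5=1 w3=1 w8=0 w4=0 w6=1 w7=0 w0=0 clk=1 w2=0 w1=0
t4.Δ4 w5=1 w3=0 w8=1 w4=0 w6=0 w7=0 w0=0 clk=1 w2=0 w1=0
t4.Δ5 w5=1 w3=1 w8=0 w4=0 w6=0 w7=0 w0=0 clk=1 w2=0 w1=0
t4.Δ6 w5=1 w3=1 w8=1 w4=0 w6=0 w7=0 w0=0 clk=1 w2=0 w1=0
t5.Δ0 w5=1 w3=1 w8=1 w4=0 w6=0 w7=0 w0=0 clk=1 w2=0 w1=0
t5.Δ1 w5=1 w3=1 w8=1 w4=0 w6=0 w7=0 w0=0 clk=0 w2=0 w1=0
t6.Δ0 w5=1 w3=1 w8=1 w4=0 w6=0 w7=0 w0=0 clk=0 w2=0 w1=0
t6.Δ1 w5=1 w3=1 w8=1 w4=0 w6=0 w7=0 w0=0 clk=1 w2=0 w1=0
t6.Δ2 w5=0 w3=1 w8=1 w4=0 w6=0 w7=1 w0=0 clk=1 w2=0 w1=0
t6.Δ3 w5=0 w3=0 w8=1 w4=0 w6=0 w7=1 w0=1 clk=1 w2=0 w1=0
t6.Δ4 w5=0 w3=0 w8=0 w4=0 w6=1 w7=1 w0=1 clk=1 w2=0 w1=0
t6.Δ5 w5=0 w3=1 w8=1 w4=0 w6=1 w7=1 w0=1 clk=1 w2=0 w1=0
t7.Δ0 w5=0 w3=1 w8=1 w4=0 w6=1 w7=1 w0=1 clk=1 w2=0 w1=0
t7.Δ1 w5=0 w3=1 w8=1 w4=0 w6=1 w7=1 w0=1 clk=0 w2=0 w1=0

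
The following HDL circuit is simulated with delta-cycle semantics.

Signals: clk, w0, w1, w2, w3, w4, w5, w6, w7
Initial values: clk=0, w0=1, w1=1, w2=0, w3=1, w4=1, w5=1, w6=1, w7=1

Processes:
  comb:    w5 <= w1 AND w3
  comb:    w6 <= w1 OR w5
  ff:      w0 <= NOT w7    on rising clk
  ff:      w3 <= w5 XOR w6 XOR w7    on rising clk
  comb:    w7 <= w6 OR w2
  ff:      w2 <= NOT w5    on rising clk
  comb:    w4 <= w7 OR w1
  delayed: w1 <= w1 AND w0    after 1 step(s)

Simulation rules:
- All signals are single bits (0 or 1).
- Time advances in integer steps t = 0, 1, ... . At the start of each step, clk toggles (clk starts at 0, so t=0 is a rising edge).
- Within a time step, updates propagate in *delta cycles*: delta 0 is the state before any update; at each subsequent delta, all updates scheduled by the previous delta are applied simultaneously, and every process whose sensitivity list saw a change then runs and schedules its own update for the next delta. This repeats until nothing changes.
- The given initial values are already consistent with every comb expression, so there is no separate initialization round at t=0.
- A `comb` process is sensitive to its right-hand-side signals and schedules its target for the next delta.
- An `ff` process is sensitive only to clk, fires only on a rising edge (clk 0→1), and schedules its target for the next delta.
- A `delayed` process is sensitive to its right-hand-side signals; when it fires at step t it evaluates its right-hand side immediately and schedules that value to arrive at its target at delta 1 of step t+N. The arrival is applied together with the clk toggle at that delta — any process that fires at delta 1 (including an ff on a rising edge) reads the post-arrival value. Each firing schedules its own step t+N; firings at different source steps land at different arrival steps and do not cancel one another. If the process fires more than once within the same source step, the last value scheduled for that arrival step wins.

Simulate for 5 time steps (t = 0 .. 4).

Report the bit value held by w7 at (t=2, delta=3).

[bits: w3,w0,w4,w1,w2,clk,w5,w6,w7]
t=0: Δ0=111100111 Δ1=111101111 Δ2=101101111 | 2Δ
t=1: Δ0=101101111 Δ1=101000111 Δ2=101000011 Δ3=101000001 Δ4=101000000 Δ5=100000000 | 5Δ
t=2: Δ0=100000000 Δ1=100001000 Δ2=010011000 Δ3=010011001 Δ4=011011001 | 4Δ
t=3: Δ0=011011001 Δ1=011010001 | 1Δ
t=4: Δ0=011010001 Δ1=011011001 Δ2=101011001 | 2Δ

1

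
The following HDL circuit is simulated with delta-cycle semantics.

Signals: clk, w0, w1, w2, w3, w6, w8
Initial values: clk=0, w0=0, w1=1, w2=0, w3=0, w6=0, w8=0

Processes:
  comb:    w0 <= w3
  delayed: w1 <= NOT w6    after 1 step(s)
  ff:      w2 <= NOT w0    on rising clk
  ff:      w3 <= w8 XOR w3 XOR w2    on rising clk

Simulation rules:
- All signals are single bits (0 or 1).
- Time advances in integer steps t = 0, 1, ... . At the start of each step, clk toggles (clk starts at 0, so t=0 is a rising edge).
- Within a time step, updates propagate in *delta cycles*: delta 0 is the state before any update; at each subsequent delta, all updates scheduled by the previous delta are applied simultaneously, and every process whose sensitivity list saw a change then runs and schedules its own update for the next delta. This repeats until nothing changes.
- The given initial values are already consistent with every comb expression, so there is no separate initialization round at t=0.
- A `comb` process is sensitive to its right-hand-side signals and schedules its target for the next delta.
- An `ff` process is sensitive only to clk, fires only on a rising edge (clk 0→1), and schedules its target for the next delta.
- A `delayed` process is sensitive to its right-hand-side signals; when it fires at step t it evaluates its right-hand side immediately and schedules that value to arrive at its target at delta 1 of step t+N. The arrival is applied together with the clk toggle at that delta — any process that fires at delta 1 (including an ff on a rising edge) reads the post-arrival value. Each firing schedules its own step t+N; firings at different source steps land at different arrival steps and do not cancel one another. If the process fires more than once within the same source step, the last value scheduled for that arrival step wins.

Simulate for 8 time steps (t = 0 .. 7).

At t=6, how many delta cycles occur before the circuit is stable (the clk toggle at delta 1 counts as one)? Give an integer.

2

t=0 Δ0: w2=0 w3=0 w8=0 w1=1 clk=0 w0=0 w6=0
  Δ1: clk:0→1
  Δ2: w2:0→1
  (2Δ to stable)
t=1 Δ0: w2=1 w3=0 w8=0 w1=1 clk=1 w0=0 w6=0
  Δ1: clk:1→0
  (1Δ to stable)
t=2 Δ0: w2=1 w3=0 w8=0 w1=1 clk=0 w0=0 w6=0
  Δ1: clk:0→1
  Δ2: w3:0→1
  Δ3: w0:0→1
  (3Δ to stable)
t=3 Δ0: w2=1 w3=1 w8=0 w1=1 clk=1 w0=1 w6=0
  Δ1: clk:1→0
  (1Δ to stable)
t=4 Δ0: w2=1 w3=1 w8=0 w1=1 clk=0 w0=1 w6=0
  Δ1: clk:0→1
  Δ2: w2:1→0, w3:1→0
  Δ3: w0:1→0
  (3Δ to stable)
t=5 Δ0: w2=0 w3=0 w8=0 w1=1 clk=1 w0=0 w6=0
  Δ1: clk:1→0
  (1Δ to stable)
t=6 Δ0: w2=0 w3=0 w8=0 w1=1 clk=0 w0=0 w6=0
  Δ1: clk:0→1
  Δ2: w2:0→1
  (2Δ to stable)
t=7 Δ0: w2=1 w3=0 w8=0 w1=1 clk=1 w0=0 w6=0
  Δ1: clk:1→0
  (1Δ to stable)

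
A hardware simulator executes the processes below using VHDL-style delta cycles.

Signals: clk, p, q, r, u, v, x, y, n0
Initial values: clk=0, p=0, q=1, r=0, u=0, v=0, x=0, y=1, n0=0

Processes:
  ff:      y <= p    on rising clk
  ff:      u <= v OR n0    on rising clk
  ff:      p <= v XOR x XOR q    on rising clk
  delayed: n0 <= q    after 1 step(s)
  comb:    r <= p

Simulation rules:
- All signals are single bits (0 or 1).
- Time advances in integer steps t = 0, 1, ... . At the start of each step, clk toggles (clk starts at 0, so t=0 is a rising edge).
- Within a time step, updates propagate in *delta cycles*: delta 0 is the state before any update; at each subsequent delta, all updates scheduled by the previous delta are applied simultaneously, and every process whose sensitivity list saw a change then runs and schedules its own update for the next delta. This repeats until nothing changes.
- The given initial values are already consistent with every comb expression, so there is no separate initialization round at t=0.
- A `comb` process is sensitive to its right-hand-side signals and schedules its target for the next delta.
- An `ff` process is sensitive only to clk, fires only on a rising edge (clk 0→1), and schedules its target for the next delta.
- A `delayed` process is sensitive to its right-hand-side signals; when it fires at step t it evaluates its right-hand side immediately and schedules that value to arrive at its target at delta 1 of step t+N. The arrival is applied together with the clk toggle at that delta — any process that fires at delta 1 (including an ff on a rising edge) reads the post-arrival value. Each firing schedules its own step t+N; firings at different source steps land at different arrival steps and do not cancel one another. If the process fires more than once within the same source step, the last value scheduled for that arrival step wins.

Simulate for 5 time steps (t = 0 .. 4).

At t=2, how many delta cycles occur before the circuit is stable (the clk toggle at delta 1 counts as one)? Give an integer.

t=0 Δ0: clk=0 q=1 n0=0 y=1 v=0 r=0 x=0 p=0 u=0
  Δ1: clk:0→1
  Δ2: y:1→0, p:0→1
  Δ3: r:0→1
  (3Δ to stable)
t=1 Δ0: clk=1 q=1 n0=0 y=0 v=0 r=1 x=0 p=1 u=0
  Δ1: clk:1→0
  (1Δ to stable)
t=2 Δ0: clk=0 q=1 n0=0 y=0 v=0 r=1 x=0 p=1 u=0
  Δ1: clk:0→1
  Δ2: y:0→1
  (2Δ to stable)
t=3 Δ0: clk=1 q=1 n0=0 y=1 v=0 r=1 x=0 p=1 u=0
  Δ1: clk:1→0
  (1Δ to stable)
t=4 Δ0: clk=0 q=1 n0=0 y=1 v=0 r=1 x=0 p=1 u=0
  Δ1: clk:0→1
  (1Δ to stable)

2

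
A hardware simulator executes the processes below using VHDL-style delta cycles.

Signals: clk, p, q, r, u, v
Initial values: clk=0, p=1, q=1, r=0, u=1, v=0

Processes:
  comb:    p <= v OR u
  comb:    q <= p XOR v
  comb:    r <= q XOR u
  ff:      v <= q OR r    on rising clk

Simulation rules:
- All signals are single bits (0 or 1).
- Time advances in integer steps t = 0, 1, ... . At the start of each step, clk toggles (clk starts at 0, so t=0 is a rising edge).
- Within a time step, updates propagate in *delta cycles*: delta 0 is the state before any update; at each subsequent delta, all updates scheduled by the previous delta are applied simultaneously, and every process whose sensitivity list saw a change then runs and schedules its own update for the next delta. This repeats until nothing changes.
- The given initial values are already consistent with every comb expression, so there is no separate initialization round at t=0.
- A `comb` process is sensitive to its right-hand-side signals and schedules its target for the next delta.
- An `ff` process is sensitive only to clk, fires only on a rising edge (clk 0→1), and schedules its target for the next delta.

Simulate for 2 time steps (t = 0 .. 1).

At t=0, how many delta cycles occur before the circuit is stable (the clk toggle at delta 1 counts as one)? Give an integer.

[bits: r,clk,p,v,q,u]
t=0: Δ0=001011 Δ1=011011 Δ2=011111 Δ3=011101 Δ4=111101 | 4Δ
t=1: Δ0=111101 Δ1=101101 | 1Δ

4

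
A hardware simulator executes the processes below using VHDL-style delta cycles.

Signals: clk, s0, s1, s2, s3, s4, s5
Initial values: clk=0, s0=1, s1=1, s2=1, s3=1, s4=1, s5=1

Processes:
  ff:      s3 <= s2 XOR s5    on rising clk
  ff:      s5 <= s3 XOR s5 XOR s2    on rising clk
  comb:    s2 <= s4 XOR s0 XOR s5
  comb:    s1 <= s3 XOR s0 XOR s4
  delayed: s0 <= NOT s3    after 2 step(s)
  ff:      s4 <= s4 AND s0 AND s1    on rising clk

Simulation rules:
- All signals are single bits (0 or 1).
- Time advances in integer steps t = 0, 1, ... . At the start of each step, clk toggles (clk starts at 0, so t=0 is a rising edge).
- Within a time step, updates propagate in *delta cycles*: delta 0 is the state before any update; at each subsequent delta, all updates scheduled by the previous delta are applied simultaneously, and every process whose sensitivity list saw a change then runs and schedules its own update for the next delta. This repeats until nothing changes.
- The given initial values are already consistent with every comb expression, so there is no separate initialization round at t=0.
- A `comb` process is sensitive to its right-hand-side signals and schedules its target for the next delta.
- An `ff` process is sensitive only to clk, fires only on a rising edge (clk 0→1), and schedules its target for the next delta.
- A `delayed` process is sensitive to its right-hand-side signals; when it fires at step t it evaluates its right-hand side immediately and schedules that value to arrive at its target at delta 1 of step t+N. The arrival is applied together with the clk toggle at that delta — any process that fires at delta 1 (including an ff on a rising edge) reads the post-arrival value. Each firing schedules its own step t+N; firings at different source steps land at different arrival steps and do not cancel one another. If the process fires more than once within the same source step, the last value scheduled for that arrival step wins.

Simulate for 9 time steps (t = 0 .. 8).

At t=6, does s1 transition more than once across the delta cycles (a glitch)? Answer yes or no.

[bits: s0,clk,s4,s3,s1,s2,s5]
t=0: Δ0=1011111 Δ1=1111111 Δ2=1110111 Δ3=1110011 | 3Δ
t=1: Δ0=1110011 Δ1=1010011 | 1Δ
t=2: Δ0=1010011 Δ1=1110011 Δ2=1100010 Δ3=1100110 | 3Δ
t=3: Δ0=1100110 Δ1=1000110 | 1Δ
t=4: Δ0=1000110 Δ1=1100110 Δ2=1101111 Δ3=1101001 | 3Δ
t=5: Δ0=1101001 Δ1=1001001 | 1Δ
t=6: Δ0=1001001 Δ1=0101001 Δ2=0101110 Δ3=0101100 | 3Δ
t=7: Δ0=0101100 Δ1=0001100 | 1Δ
t=8: Δ0=0001100 Δ1=0101100 Δ2=0100101 Δ3=0100011 | 3Δ

no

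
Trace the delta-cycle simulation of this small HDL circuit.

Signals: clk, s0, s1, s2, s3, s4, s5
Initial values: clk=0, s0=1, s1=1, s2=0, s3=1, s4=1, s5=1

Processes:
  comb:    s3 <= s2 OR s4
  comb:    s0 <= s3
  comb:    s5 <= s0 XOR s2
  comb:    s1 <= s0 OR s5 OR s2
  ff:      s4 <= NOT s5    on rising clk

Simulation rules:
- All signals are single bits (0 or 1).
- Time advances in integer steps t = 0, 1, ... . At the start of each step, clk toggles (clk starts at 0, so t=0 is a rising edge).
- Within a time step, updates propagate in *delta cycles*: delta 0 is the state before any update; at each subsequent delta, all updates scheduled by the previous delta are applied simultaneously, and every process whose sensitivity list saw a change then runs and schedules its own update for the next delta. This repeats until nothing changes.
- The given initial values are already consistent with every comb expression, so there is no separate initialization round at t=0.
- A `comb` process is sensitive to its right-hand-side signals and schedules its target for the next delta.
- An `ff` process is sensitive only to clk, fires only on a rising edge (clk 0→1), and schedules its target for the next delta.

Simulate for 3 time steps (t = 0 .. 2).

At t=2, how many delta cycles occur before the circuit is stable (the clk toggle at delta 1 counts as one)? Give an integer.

[bits: s3,s0,s4,s1,clk,s5,s2]
t=0: Δ0=1111010 Δ1=1111110 Δ2=1101110 Δ3=0101110 Δ4=0001110 Δ5=0001100 Δ6=0000100 | 6Δ
t=1: Δ0=0000100 Δ1=0000000 | 1Δ
t=2: Δ0=0000000 Δ1=0000100 Δ2=0010100 Δ3=1010100 Δ4=1110100 Δ5=1111110 | 5Δ

5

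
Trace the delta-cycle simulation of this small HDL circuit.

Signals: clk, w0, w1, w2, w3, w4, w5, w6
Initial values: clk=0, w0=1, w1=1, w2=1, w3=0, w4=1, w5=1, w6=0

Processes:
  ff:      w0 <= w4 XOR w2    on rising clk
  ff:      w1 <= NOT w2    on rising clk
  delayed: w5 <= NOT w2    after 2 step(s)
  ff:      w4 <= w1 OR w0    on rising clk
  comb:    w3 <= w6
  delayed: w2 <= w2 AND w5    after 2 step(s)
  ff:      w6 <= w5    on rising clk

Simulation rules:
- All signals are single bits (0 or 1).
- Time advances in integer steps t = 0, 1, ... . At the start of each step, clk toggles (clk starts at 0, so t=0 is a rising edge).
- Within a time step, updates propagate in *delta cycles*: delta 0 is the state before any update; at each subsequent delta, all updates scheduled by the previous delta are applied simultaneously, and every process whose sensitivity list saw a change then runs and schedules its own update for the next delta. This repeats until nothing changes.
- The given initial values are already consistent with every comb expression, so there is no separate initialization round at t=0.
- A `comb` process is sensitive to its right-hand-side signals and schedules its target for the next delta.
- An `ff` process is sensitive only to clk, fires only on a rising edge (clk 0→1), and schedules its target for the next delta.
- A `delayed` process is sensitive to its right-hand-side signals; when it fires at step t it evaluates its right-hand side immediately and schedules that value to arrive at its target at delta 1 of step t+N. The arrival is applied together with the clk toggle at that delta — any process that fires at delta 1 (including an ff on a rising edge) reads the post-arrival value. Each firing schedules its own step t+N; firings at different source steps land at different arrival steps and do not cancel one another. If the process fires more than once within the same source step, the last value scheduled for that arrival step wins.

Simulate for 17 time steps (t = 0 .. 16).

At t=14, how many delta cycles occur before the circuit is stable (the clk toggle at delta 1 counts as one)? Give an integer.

2

[bits: w6,w2,w1,w3,w0,w5,clk,w4]
t=0: Δ0=01101101 Δ1=01101111 Δ2=11000111 Δ3=11010111 | 3Δ
t=1: Δ0=11010111 Δ1=11010101 | 1Δ
t=2: Δ0=11010101 Δ1=11010111 Δ2=11010110 | 2Δ
t=3: Δ0=11010110 Δ1=11010100 | 1Δ
t=4: Δ0=11010100 Δ1=11010110 Δ2=11011110 | 2Δ
t=5: Δ0=11011110 Δ1=11011100 | 1Δ
t=6: Δ0=11011100 Δ1=11011110 Δ2=11011111 | 2Δ
t=7: Δ0=11011111 Δ1=11011101 | 1Δ
t=8: Δ0=11011101 Δ1=11011111 Δ2=11010111 | 2Δ
t=9: Δ0=11010111 Δ1=11010101 | 1Δ
t=10: Δ0=11010101 Δ1=11010111 Δ2=11010110 | 2Δ
t=11: Δ0=11010110 Δ1=11010100 | 1Δ
t=12: Δ0=11010100 Δ1=11010110 Δ2=11011110 | 2Δ
t=13: Δ0=11011110 Δ1=11011100 | 1Δ
t=14: Δ0=11011100 Δ1=11011110 Δ2=11011111 | 2Δ
t=15: Δ0=11011111 Δ1=11011101 | 1Δ
t=16: Δ0=11011101 Δ1=11011111 Δ2=11010111 | 2Δ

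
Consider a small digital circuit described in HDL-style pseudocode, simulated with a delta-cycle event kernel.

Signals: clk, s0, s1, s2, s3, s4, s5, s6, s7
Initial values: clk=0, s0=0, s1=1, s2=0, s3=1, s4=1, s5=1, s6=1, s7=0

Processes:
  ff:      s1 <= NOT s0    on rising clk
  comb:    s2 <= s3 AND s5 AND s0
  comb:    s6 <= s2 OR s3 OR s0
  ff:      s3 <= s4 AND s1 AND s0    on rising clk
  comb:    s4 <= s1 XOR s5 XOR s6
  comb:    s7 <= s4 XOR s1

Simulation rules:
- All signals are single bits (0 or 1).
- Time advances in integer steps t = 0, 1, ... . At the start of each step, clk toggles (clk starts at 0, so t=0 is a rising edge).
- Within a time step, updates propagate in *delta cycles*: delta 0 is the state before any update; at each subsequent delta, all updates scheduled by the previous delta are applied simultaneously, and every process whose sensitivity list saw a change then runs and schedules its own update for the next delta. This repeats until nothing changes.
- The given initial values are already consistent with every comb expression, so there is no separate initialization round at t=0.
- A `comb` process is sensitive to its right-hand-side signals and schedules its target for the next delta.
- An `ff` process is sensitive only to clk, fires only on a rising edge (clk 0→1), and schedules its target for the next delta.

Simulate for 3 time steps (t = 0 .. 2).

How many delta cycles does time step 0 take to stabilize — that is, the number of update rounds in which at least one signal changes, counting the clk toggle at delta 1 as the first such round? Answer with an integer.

t0.Δ0 s5=1 s0=0 clk=0 s4=1 s1=1 s3=1 s2=0 s6=1 s7=0
t0.Δ1 s5=1 s0=0 clk=1 s4=1 s1=1 s3=1 s2=0 s6=1 s7=0
t0.Δ2 s5=1 s0=0 clk=1 s4=1 s1=1 s3=0 s2=0 s6=1 s7=0
t0.Δ3 s5=1 s0=0 clk=1 s4=1 s1=1 s3=0 s2=0 s6=0 s7=0
t0.Δ4 s5=1 s0=0 clk=1 s4=0 s1=1 s3=0 s2=0 s6=0 s7=0
t0.Δ5 s5=1 s0=0 clk=1 s4=0 s1=1 s3=0 s2=0 s6=0 s7=1
t1.Δ0 s5=1 s0=0 clk=1 s4=0 s1=1 s3=0 s2=0 s6=0 s7=1
t1.Δ1 s5=1 s0=0 clk=0 s4=0 s1=1 s3=0 s2=0 s6=0 s7=1
t2.Δ0 s5=1 s0=0 clk=0 s4=0 s1=1 s3=0 s2=0 s6=0 s7=1
t2.Δ1 s5=1 s0=0 clk=1 s4=0 s1=1 s3=0 s2=0 s6=0 s7=1

5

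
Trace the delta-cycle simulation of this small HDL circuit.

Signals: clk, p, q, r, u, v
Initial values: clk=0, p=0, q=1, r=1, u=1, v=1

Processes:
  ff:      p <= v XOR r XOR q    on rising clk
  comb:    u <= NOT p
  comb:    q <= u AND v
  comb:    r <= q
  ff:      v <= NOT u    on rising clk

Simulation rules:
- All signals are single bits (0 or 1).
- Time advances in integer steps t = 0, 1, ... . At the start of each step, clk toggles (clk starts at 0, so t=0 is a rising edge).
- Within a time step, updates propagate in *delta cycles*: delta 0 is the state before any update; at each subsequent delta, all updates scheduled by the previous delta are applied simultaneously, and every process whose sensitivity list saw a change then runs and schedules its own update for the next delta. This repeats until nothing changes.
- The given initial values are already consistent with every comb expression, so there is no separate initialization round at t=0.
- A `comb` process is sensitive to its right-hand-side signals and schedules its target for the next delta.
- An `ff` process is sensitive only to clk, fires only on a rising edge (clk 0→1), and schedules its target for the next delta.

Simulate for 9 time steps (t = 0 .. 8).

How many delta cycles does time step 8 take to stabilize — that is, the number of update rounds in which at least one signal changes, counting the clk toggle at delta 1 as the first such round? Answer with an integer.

4

t=0 Δ0: p=0 q=1 u=1 clk=0 v=1 r=1
  Δ1: clk:0→1
  Δ2: p:0→1, v:1→0
  Δ3: q:1→0, u:1→0
  Δ4: r:1→0
  (4Δ to stable)
t=1 Δ0: p=1 q=0 u=0 clk=1 v=0 r=0
  Δ1: clk:1→0
  (1Δ to stable)
t=2 Δ0: p=1 q=0 u=0 clk=0 v=0 r=0
  Δ1: clk:0→1
  Δ2: p:1→0, v:0→1
  Δ3: u:0→1
  Δ4: q:0→1
  Δ5: r:0→1
  (5Δ to stable)
t=3 Δ0: p=0 q=1 u=1 clk=1 v=1 r=1
  Δ1: clk:1→0
  (1Δ to stable)
t=4 Δ0: p=0 q=1 u=1 clk=0 v=1 r=1
  Δ1: clk:0→1
  Δ2: p:0→1, v:1→0
  Δ3: q:1→0, u:1→0
  Δ4: r:1→0
  (4Δ to stable)
t=5 Δ0: p=1 q=0 u=0 clk=1 v=0 r=0
  Δ1: clk:1→0
  (1Δ to stable)
t=6 Δ0: p=1 q=0 u=0 clk=0 v=0 r=0
  Δ1: clk:0→1
  Δ2: p:1→0, v:0→1
  Δ3: u:0→1
  Δ4: q:0→1
  Δ5: r:0→1
  (5Δ to stable)
t=7 Δ0: p=0 q=1 u=1 clk=1 v=1 r=1
  Δ1: clk:1→0
  (1Δ to stable)
t=8 Δ0: p=0 q=1 u=1 clk=0 v=1 r=1
  Δ1: clk:0→1
  Δ2: p:0→1, v:1→0
  Δ3: q:1→0, u:1→0
  Δ4: r:1→0
  (4Δ to stable)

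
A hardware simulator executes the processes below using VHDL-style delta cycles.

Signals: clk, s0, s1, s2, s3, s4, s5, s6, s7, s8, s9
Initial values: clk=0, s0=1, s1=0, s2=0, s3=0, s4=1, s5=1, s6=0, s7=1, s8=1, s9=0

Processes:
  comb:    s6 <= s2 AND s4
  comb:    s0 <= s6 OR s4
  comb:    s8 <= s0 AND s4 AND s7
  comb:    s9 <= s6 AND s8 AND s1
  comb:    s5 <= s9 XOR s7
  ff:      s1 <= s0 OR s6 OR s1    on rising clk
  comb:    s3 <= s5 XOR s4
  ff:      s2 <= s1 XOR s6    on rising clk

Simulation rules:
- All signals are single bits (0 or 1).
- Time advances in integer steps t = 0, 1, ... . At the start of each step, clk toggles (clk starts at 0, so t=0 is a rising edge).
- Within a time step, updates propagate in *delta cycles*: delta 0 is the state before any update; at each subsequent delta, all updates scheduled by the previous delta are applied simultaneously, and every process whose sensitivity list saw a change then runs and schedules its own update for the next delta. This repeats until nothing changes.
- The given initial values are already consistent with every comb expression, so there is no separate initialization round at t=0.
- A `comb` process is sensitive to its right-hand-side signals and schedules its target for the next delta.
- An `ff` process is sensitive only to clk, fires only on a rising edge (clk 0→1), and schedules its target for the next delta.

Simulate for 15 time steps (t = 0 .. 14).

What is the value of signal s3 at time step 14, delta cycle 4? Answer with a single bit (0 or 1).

t0.Δ0 s6=0 s0=1 s4=1 clk=0 s3=0 s7=1 s1=0 s9=0 s5=1 s8=1 s2=0
t0.Δ1 s6=0 s0=1 s4=1 clk=1 s3=0 s7=1 s1=0 s9=0 s5=1 s8=1 s2=0
t0.Δ2 s6=0 s0=1 s4=1 clk=1 s3=0 s7=1 s1=1 s9=0 s5=1 s8=1 s2=0
t1.Δ0 s6=0 s0=1 s4=1 clk=1 s3=0 s7=1 s1=1 s9=0 s5=1 s8=1 s2=0
t1.Δ1 s6=0 s0=1 s4=1 clk=0 s3=0 s7=1 s1=1 s9=0 s5=1 s8=1 s2=0
t2.Δ0 s6=0 s0=1 s4=1 clk=0 s3=0 s7=1 s1=1 s9=0 s5=1 s8=1 s2=0
t2.Δ1 s6=0 s0=1 s4=1 clk=1 s3=0 s7=1 s1=1 s9=0 s5=1 s8=1 s2=0
t2.Δ2 s6=0 s0=1 s4=1 clk=1 s3=0 s7=1 s1=1 s9=0 s5=1 s8=1 s2=1
t2.Δ3 s6=1 s0=1 s4=1 clk=1 s3=0 s7=1 s1=1 s9=0 s5=1 s8=1 s2=1
t2.Δ4 s6=1 s0=1 s4=1 clk=1 s3=0 s7=1 s1=1 s9=1 s5=1 s8=1 s2=1
t2.Δ5 s6=1 s0=1 s4=1 clk=1 s3=0 s7=1 s1=1 s9=1 s5=0 s8=1 s2=1
t2.Δ6 s6=1 s0=1 s4=1 clk=1 s3=1 s7=1 s1=1 s9=1 s5=0 s8=1 s2=1
t3.Δ0 s6=1 s0=1 s4=1 clk=1 s3=1 s7=1 s1=1 s9=1 s5=0 s8=1 s2=1
t3.Δ1 s6=1 s0=1 s4=1 clk=0 s3=1 s7=1 s1=1 s9=1 s5=0 s8=1 s2=1
t4.Δ0 s6=1 s0=1 s4=1 clk=0 s3=1 s7=1 s1=1 s9=1 s5=0 s8=1 s2=1
t4.Δ1 s6=1 s0=1 s4=1 clk=1 s3=1 s7=1 s1=1 s9=1 s5=0 s8=1 s2=1
t4.Δ2 s6=1 s0=1 s4=1 clk=1 s3=1 s7=1 s1=1 s9=1 s5=0 s8=1 s2=0
t4.Δ3 s6=0 s0=1 s4=1 clk=1 s3=1 s7=1 s1=1 s9=1 s5=0 s8=1 s2=0
t4.Δ4 s6=0 s0=1 s4=1 clk=1 s3=1 s7=1 s1=1 s9=0 s5=0 s8=1 s2=0
t4.Δ5 s6=0 s0=1 s4=1 clk=1 s3=1 s7=1 s1=1 s9=0 s5=1 s8=1 s2=0
t4.Δ6 s6=0 s0=1 s4=1 clk=1 s3=0 s7=1 s1=1 s9=0 s5=1 s8=1 s2=0
t5.Δ0 s6=0 s0=1 s4=1 clk=1 s3=0 s7=1 s1=1 s9=0 s5=1 s8=1 s2=0
t5.Δ1 s6=0 s0=1 s4=1 clk=0 s3=0 s7=1 s1=1 s9=0 s5=1 s8=1 s2=0
t6.Δ0 s6=0 s0=1 s4=1 clk=0 s3=0 s7=1 s1=1 s9=0 s5=1 s8=1 s2=0
t6.Δ1 s6=0 s0=1 s4=1 clk=1 s3=0 s7=1 s1=1 s9=0 s5=1 s8=1 s2=0
t6.Δ2 s6=0 s0=1 s4=1 clk=1 s3=0 s7=1 s1=1 s9=0 s5=1 s8=1 s2=1
t6.Δ3 s6=1 s0=1 s4=1 clk=1 s3=0 s7=1 s1=1 s9=0 s5=1 s8=1 s2=1
t6.Δ4 s6=1 s0=1 s4=1 clk=1 s3=0 s7=1 s1=1 s9=1 s5=1 s8=1 s2=1
t6.Δ5 s6=1 s0=1 s4=1 clk=1 s3=0 s7=1 s1=1 s9=1 s5=0 s8=1 s2=1
t6.Δ6 s6=1 s0=1 s4=1 clk=1 s3=1 s7=1 s1=1 s9=1 s5=0 s8=1 s2=1
t7.Δ0 s6=1 s0=1 s4=1 clk=1 s3=1 s7=1 s1=1 s9=1 s5=0 s8=1 s2=1
t7.Δ1 s6=1 s0=1 s4=1 clk=0 s3=1 s7=1 s1=1 s9=1 s5=0 s8=1 s2=1
t8.Δ0 s6=1 s0=1 s4=1 clk=0 s3=1 s7=1 s1=1 s9=1 s5=0 s8=1 s2=1
t8.Δ1 s6=1 s0=1 s4=1 clk=1 s3=1 s7=1 s1=1 s9=1 s5=0 s8=1 s2=1
t8.Δ2 s6=1 s0=1 s4=1 clk=1 s3=1 s7=1 s1=1 s9=1 s5=0 s8=1 s2=0
t8.Δ3 s6=0 s0=1 s4=1 clk=1 s3=1 s7=1 s1=1 s9=1 s5=0 s8=1 s2=0
t8.Δ4 s6=0 s0=1 s4=1 clk=1 s3=1 s7=1 s1=1 s9=0 s5=0 s8=1 s2=0
t8.Δ5 s6=0 s0=1 s4=1 clk=1 s3=1 s7=1 s1=1 s9=0 s5=1 s8=1 s2=0
t8.Δ6 s6=0 s0=1 s4=1 clk=1 s3=0 s7=1 s1=1 s9=0 s5=1 s8=1 s2=0
t9.Δ0 s6=0 s0=1 s4=1 clk=1 s3=0 s7=1 s1=1 s9=0 s5=1 s8=1 s2=0
t9.Δ1 s6=0 s0=1 s4=1 clk=0 s3=0 s7=1 s1=1 s9=0 s5=1 s8=1 s2=0
t10.Δ0 s6=0 s0=1 s4=1 clk=0 s3=0 s7=1 s1=1 s9=0 s5=1 s8=1 s2=0
t10.Δ1 s6=0 s0=1 s4=1 clk=1 s3=0 s7=1 s1=1 s9=0 s5=1 s8=1 s2=0
t10.Δ2 s6=0 s0=1 s4=1 clk=1 s3=0 s7=1 s1=1 s9=0 s5=1 s8=1 s2=1
t10.Δ3 s6=1 s0=1 s4=1 clk=1 s3=0 s7=1 s1=1 s9=0 s5=1 s8=1 s2=1
t10.Δ4 s6=1 s0=1 s4=1 clk=1 s3=0 s7=1 s1=1 s9=1 s5=1 s8=1 s2=1
t10.Δ5 s6=1 s0=1 s4=1 clk=1 s3=0 s7=1 s1=1 s9=1 s5=0 s8=1 s2=1
t10.Δ6 s6=1 s0=1 s4=1 clk=1 s3=1 s7=1 s1=1 s9=1 s5=0 s8=1 s2=1
t11.Δ0 s6=1 s0=1 s4=1 clk=1 s3=1 s7=1 s1=1 s9=1 s5=0 s8=1 s2=1
t11.Δ1 s6=1 s0=1 s4=1 clk=0 s3=1 s7=1 s1=1 s9=1 s5=0 s8=1 s2=1
t12.Δ0 s6=1 s0=1 s4=1 clk=0 s3=1 s7=1 s1=1 s9=1 s5=0 s8=1 s2=1
t12.Δ1 s6=1 s0=1 s4=1 clk=1 s3=1 s7=1 s1=1 s9=1 s5=0 s8=1 s2=1
t12.Δ2 s6=1 s0=1 s4=1 clk=1 s3=1 s7=1 s1=1 s9=1 s5=0 s8=1 s2=0
t12.Δ3 s6=0 s0=1 s4=1 clk=1 s3=1 s7=1 s1=1 s9=1 s5=0 s8=1 s2=0
t12.Δ4 s6=0 s0=1 s4=1 clk=1 s3=1 s7=1 s1=1 s9=0 s5=0 s8=1 s2=0
t12.Δ5 s6=0 s0=1 s4=1 clk=1 s3=1 s7=1 s1=1 s9=0 s5=1 s8=1 s2=0
t12.Δ6 s6=0 s0=1 s4=1 clk=1 s3=0 s7=1 s1=1 s9=0 s5=1 s8=1 s2=0
t13.Δ0 s6=0 s0=1 s4=1 clk=1 s3=0 s7=1 s1=1 s9=0 s5=1 s8=1 s2=0
t13.Δ1 s6=0 s0=1 s4=1 clk=0 s3=0 s7=1 s1=1 s9=0 s5=1 s8=1 s2=0
t14.Δ0 s6=0 s0=1 s4=1 clk=0 s3=0 s7=1 s1=1 s9=0 s5=1 s8=1 s2=0
t14.Δ1 s6=0 s0=1 s4=1 clk=1 s3=0 s7=1 s1=1 s9=0 s5=1 s8=1 s2=0
t14.Δ2 s6=0 s0=1 s4=1 clk=1 s3=0 s7=1 s1=1 s9=0 s5=1 s8=1 s2=1
t14.Δ3 s6=1 s0=1 s4=1 clk=1 s3=0 s7=1 s1=1 s9=0 s5=1 s8=1 s2=1
t14.Δ4 s6=1 s0=1 s4=1 clk=1 s3=0 s7=1 s1=1 s9=1 s5=1 s8=1 s2=1
t14.Δ5 s6=1 s0=1 s4=1 clk=1 s3=0 s7=1 s1=1 s9=1 s5=0 s8=1 s2=1
t14.Δ6 s6=1 s0=1 s4=1 clk=1 s3=1 s7=1 s1=1 s9=1 s5=0 s8=1 s2=1

0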